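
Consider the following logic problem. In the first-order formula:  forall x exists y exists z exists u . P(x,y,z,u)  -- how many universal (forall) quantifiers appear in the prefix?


Quantifier prefix: forall x exists y exists z exists u
Mark each quantifier type:
  U E E E
Universal count = 1, Existential count = 3
Asked for universal (forall) quantifiers: 1

1


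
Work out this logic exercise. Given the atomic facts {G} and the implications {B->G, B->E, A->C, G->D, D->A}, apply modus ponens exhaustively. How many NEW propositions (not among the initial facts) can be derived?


Initial facts: {G}
Apply modus ponens to closure:
  G and G->D  =>  D
  D and D->A  =>  A
  A and A->C  =>  C
Final known: {A, C, D, G}
New propositions: {A, C, D}
Count = 3

3


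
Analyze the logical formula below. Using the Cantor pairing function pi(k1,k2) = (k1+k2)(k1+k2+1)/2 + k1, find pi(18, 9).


k1 + k2 = 27
(k1+k2)(k1+k2+1)/2 = 27 * 28 / 2 = 378
pi = 378 + 18 = 396

396


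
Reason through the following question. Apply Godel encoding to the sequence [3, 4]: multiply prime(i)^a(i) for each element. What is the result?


Encode each element as an exponent of the corresponding prime:
  2^3 = 8
  3^4 = 81
Product = 8 * 81 = 648

648


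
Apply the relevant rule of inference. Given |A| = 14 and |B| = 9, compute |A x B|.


The Cartesian product A x B contains all ordered pairs (a, b).
|A x B| = |A| * |B| = 14 * 9 = 126

126


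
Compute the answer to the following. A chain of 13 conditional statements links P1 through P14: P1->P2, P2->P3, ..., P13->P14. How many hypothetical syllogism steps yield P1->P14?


With 13 implications in a chain connecting 14 propositions:
P1->P2, P2->P3, ..., P13->P14
Steps needed = (number of implications) - 1 = 13 - 1 = 12

12


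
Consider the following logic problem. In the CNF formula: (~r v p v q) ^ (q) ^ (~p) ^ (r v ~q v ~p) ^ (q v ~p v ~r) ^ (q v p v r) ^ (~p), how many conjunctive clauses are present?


A CNF formula is a conjunction of clauses.
Clauses are separated by ^.
Counting the conjuncts: 7 clauses.

7


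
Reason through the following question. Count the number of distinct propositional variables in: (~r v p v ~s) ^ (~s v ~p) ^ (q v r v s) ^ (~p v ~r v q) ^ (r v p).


Identify each variable that appears in the formula.
Variables found: p, q, r, s
Count = 4

4


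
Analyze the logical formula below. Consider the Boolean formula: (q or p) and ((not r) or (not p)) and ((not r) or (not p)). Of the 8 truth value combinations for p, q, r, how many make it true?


Evaluate all 8 assignments for p, q, r:
p=0, q=0, r=0: 0
p=0, q=0, r=1: 0
p=0, q=1, r=0: 1
p=0, q=1, r=1: 1
p=1, q=0, r=0: 1
p=1, q=0, r=1: 0
p=1, q=1, r=0: 1
p=1, q=1, r=1: 0
Satisfying count = 4

4


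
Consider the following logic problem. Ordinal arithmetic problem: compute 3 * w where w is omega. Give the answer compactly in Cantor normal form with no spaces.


Compute 3 * w.
Ordinal * is associative and left-distributive over +, but NOT commutative; for finite n>1, n*w = w but w*n stays w*n.
For finite n>0, n * w = sup{n*k : k<w} = w. So 3 * w = w.
Result = w

w


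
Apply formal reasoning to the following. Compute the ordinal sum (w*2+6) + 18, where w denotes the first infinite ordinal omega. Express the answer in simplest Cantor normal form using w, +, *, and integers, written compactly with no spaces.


Compute (w*2+6) + 18.
Ordinal + is associative but NOT commutative; for finite n>0, n + w = w but w + n stays w+n.
By associativity: (w*2+6) + 18 = w*2 + (6+18) = w*2+24.
Result = w*2+24

w*2+24


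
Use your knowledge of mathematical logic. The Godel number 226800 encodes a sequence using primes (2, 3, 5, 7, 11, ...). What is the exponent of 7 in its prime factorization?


Factorize 226800 by dividing by 7 repeatedly.
Division steps: 7 divides 226800 exactly 1 time(s).
Exponent of 7 = 1

1


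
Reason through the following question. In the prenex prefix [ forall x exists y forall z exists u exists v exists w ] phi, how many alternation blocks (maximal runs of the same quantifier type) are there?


Quantifier-type sequence: A E A E E E  (A=forall, E=exists)
Group into maximal same-type runs:
  Ax1 | Ex1 | Ax1 | Ex3
Number of blocks = 4

4


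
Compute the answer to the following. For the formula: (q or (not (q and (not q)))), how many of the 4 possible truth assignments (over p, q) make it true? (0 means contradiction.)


Check all 4 assignments:
p=0, q=0: 1
p=0, q=1: 1
p=1, q=0: 1
p=1, q=1: 1
Count of True = 4

4


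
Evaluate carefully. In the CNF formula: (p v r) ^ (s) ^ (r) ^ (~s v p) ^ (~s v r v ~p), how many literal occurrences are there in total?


Counting literals in each clause:
Clause 1: 2 literal(s)
Clause 2: 1 literal(s)
Clause 3: 1 literal(s)
Clause 4: 2 literal(s)
Clause 5: 3 literal(s)
Total = 9

9


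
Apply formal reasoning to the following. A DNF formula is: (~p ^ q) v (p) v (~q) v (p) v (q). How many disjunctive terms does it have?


A DNF formula is a disjunction of terms (conjunctions).
Terms are separated by v.
Counting the disjuncts: 5 terms.

5


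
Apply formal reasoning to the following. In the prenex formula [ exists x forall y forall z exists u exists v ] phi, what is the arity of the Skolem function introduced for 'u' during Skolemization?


Quantifier prefix: exists x forall y forall z exists u exists v
'u' is existentially quantified at position 4.
Universal variables preceding it: y, z
Skolem function arity = 2

2


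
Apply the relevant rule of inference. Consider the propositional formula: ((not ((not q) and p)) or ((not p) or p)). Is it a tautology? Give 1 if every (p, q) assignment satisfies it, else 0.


Check all 4 assignments:
p=0, q=0: 1
p=0, q=1: 1
p=1, q=0: 1
p=1, q=1: 1
Satisfying count = 4/4.
Tautology iff count = 4: yes.

1


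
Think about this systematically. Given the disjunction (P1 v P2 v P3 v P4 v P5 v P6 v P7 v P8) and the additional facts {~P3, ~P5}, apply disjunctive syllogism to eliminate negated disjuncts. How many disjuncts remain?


Original disjuncts (8): P1, P2, P3, P4, P5, P6, P7, P8
Negated (eliminate): ~P3, ~P5
Remaining disjuncts: P1, P2, P4, P6, P7, P8
Count = 8 - 2 = 6

6


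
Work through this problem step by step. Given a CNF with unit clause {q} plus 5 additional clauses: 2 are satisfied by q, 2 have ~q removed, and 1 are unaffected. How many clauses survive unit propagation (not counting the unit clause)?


Satisfied (removed): 2
Shortened (remain): 2
Unchanged (remain): 1
Remaining = 2 + 1 = 3

3


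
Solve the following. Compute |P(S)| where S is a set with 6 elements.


The power set of a set with n elements has 2^n elements.
|P(S)| = 2^6 = 64

64


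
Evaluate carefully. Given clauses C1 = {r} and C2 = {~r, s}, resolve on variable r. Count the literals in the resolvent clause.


Remove r from C1 and ~r from C2.
C1 remainder: {}
C2 remainder: {s}
Union (resolvent): {s}
Resolvent has 1 literal(s).

1


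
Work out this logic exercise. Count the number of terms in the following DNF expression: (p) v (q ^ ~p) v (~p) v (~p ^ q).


A DNF formula is a disjunction of terms (conjunctions).
Terms are separated by v.
Counting the disjuncts: 4 terms.

4


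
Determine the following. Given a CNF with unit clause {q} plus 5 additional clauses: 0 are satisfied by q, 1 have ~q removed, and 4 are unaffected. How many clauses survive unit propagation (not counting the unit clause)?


Satisfied (removed): 0
Shortened (remain): 1
Unchanged (remain): 4
Remaining = 1 + 4 = 5

5


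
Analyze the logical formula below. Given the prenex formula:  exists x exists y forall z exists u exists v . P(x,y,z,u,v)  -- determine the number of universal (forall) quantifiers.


Quantifier prefix: exists x exists y forall z exists u exists v
Mark each quantifier type:
  E E U E E
Universal count = 1, Existential count = 4
Asked for universal (forall) quantifiers: 1

1


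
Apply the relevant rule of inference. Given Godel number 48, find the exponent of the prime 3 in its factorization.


Factorize 48 by dividing by 3 repeatedly.
Division steps: 3 divides 48 exactly 1 time(s).
Exponent of 3 = 1

1


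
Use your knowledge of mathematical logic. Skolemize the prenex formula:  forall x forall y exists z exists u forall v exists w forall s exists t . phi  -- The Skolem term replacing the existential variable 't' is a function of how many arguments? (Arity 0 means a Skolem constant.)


Quantifier prefix: forall x forall y exists z exists u forall v exists w forall s exists t
't' is existentially quantified at position 8.
Universal variables preceding it: x, y, v, s
Skolem function arity = 4

4


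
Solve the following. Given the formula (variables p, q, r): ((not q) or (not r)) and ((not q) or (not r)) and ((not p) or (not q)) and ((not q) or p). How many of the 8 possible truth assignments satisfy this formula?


Evaluate all 8 assignments for p, q, r:
p=0, q=0, r=0: 1
p=0, q=0, r=1: 1
p=0, q=1, r=0: 0
p=0, q=1, r=1: 0
p=1, q=0, r=0: 1
p=1, q=0, r=1: 1
p=1, q=1, r=0: 0
p=1, q=1, r=1: 0
Satisfying count = 4

4


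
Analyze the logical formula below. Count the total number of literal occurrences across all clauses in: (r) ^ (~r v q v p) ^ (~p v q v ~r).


Counting literals in each clause:
Clause 1: 1 literal(s)
Clause 2: 3 literal(s)
Clause 3: 3 literal(s)
Total = 7

7


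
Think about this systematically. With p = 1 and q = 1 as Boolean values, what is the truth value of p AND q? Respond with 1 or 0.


p = 1, q = 1
Operation: p AND q
Evaluate: 1 AND 1 = 1

1


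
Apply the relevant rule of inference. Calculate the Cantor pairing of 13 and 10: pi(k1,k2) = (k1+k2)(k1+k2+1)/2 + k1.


k1 + k2 = 23
(k1+k2)(k1+k2+1)/2 = 23 * 24 / 2 = 276
pi = 276 + 13 = 289

289


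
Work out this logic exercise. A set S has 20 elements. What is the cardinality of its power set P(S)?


The power set of a set with n elements has 2^n elements.
|P(S)| = 2^20 = 1048576

1048576


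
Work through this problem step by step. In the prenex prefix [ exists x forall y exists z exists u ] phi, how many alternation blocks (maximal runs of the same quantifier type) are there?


Quantifier-type sequence: E A E E  (A=forall, E=exists)
Group into maximal same-type runs:
  Ex1 | Ax1 | Ex2
Number of blocks = 3

3


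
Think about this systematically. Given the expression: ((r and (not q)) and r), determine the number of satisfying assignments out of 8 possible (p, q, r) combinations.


Check all 8 assignments:
p=0, q=0, r=0: 0
p=0, q=0, r=1: 1
p=0, q=1, r=0: 0
p=0, q=1, r=1: 0
p=1, q=0, r=0: 0
p=1, q=0, r=1: 1
p=1, q=1, r=0: 0
p=1, q=1, r=1: 0
Count of True = 2

2


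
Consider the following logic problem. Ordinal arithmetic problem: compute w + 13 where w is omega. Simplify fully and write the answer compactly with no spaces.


Compute w + 13.
Ordinal + is associative but NOT commutative; for finite n>0, n + w = w but w + n stays w+n.
w + 13 is already in normal form (a successor ordinal beyond w).
Result = w+13

w+13


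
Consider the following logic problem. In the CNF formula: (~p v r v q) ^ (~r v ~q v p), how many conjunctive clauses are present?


A CNF formula is a conjunction of clauses.
Clauses are separated by ^.
Counting the conjuncts: 2 clauses.

2


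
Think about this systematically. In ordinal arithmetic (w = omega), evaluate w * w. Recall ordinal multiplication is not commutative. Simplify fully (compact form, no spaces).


Compute w * w.
Ordinal * is associative and left-distributive over +, but NOT commutative; for finite n>1, n*w = w but w*n stays w*n.
w * w = w^2 by definition.
Result = w^2

w^2


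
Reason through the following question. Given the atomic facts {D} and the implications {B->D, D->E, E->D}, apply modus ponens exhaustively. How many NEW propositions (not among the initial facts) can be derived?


Initial facts: {D}
Apply modus ponens to closure:
  D and D->E  =>  E
Final known: {D, E}
New propositions: {E}
Count = 1

1


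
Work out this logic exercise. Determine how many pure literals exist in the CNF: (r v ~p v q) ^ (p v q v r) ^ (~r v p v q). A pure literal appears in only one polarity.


Check each variable for pure literal status:
p: mixed (not pure)
q: pure positive
r: mixed (not pure)
Pure literal count = 1

1


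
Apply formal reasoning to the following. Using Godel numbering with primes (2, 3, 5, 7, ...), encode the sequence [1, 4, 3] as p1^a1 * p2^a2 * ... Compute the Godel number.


Encode each element as an exponent of the corresponding prime:
  2^1 = 2
  3^4 = 81
  5^3 = 125
Product = 2 * 81 * 125 = 20250

20250


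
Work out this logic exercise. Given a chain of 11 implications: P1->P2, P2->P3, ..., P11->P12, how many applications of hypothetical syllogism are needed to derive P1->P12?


With 11 implications in a chain connecting 12 propositions:
P1->P2, P2->P3, ..., P11->P12
Steps needed = (number of implications) - 1 = 11 - 1 = 10

10


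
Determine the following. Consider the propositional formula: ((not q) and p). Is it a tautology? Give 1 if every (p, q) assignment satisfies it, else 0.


Check all 4 assignments:
p=0, q=0: 0
p=0, q=1: 0
p=1, q=0: 1
p=1, q=1: 0
Satisfying count = 1/4.
Tautology iff count = 4: no.

0


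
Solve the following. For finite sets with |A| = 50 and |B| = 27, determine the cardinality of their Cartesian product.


The Cartesian product A x B contains all ordered pairs (a, b).
|A x B| = |A| * |B| = 50 * 27 = 1350

1350


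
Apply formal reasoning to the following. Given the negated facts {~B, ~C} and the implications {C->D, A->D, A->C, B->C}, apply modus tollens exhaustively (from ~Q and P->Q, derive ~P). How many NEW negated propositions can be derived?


Initial negated facts: {~B, ~C}
Apply modus tollens to closure:
  ~C and A->C  =>  ~A
Final negated: {~A, ~B, ~C}
New negations: {~A}
Count = 1

1


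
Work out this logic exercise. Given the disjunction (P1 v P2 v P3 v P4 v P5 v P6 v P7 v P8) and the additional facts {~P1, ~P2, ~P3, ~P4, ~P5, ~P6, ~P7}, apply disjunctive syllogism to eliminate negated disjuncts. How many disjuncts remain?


Original disjuncts (8): P1, P2, P3, P4, P5, P6, P7, P8
Negated (eliminate): ~P1, ~P2, ~P3, ~P4, ~P5, ~P6, ~P7
Remaining disjuncts: P8
Count = 8 - 7 = 1

1


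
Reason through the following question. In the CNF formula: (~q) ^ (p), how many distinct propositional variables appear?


Identify each variable that appears in the formula.
Variables found: p, q
Count = 2

2


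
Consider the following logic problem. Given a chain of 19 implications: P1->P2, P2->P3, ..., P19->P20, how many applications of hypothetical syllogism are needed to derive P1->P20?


With 19 implications in a chain connecting 20 propositions:
P1->P2, P2->P3, ..., P19->P20
Steps needed = (number of implications) - 1 = 19 - 1 = 18

18


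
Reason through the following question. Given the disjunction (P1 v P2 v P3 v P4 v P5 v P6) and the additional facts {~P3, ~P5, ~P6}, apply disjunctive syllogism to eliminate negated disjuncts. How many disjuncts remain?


Original disjuncts (6): P1, P2, P3, P4, P5, P6
Negated (eliminate): ~P3, ~P5, ~P6
Remaining disjuncts: P1, P2, P4
Count = 6 - 3 = 3

3


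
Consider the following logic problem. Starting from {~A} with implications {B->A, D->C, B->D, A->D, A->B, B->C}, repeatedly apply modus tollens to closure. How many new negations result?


Initial negated facts: {~A}
Apply modus tollens to closure:
  ~A and B->A  =>  ~B
Final negated: {~A, ~B}
New negations: {~B}
Count = 1

1


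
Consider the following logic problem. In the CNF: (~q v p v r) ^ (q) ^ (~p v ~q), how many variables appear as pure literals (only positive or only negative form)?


Check each variable for pure literal status:
p: mixed (not pure)
q: mixed (not pure)
r: pure positive
Pure literal count = 1

1


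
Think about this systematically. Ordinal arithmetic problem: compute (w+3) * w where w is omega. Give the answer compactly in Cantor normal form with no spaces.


Compute (w+3) * w.
Ordinal * is associative and left-distributive over +, but NOT commutative; for finite n>1, n*w = w but w*n stays w*n.
(w+3) * w = sup{(w+3)*k : k<w} = sup{w*k+3} = w^2 (the +3 tail is absorbed in the limit).
Result = w^2

w^2


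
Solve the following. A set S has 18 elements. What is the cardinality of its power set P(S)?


The power set of a set with n elements has 2^n elements.
|P(S)| = 2^18 = 262144

262144


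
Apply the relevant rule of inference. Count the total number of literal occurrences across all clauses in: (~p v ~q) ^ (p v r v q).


Counting literals in each clause:
Clause 1: 2 literal(s)
Clause 2: 3 literal(s)
Total = 5

5


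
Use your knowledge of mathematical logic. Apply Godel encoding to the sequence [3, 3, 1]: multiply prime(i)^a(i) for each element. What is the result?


Encode each element as an exponent of the corresponding prime:
  2^3 = 8
  3^3 = 27
  5^1 = 5
Product = 8 * 27 * 5 = 1080

1080


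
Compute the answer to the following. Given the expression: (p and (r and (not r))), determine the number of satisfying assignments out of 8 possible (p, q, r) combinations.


Check all 8 assignments:
p=0, q=0, r=0: 0
p=0, q=0, r=1: 0
p=0, q=1, r=0: 0
p=0, q=1, r=1: 0
p=1, q=0, r=0: 0
p=1, q=0, r=1: 0
p=1, q=1, r=0: 0
p=1, q=1, r=1: 0
Count of True = 0

0


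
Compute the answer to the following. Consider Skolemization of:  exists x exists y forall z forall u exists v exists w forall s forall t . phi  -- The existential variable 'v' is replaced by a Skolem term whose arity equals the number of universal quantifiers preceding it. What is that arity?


Quantifier prefix: exists x exists y forall z forall u exists v exists w forall s forall t
'v' is existentially quantified at position 5.
Universal variables preceding it: z, u
Skolem function arity = 2

2


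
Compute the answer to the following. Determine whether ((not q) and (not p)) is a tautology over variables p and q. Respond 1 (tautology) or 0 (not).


Check all 4 assignments:
p=0, q=0: 1
p=0, q=1: 0
p=1, q=0: 0
p=1, q=1: 0
Satisfying count = 1/4.
Tautology iff count = 4: no.

0


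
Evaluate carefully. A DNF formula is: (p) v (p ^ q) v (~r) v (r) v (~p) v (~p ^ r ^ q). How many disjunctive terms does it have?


A DNF formula is a disjunction of terms (conjunctions).
Terms are separated by v.
Counting the disjuncts: 6 terms.

6


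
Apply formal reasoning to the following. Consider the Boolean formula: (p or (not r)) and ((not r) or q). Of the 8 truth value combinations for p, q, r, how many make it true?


Evaluate all 8 assignments for p, q, r:
p=0, q=0, r=0: 1
p=0, q=0, r=1: 0
p=0, q=1, r=0: 1
p=0, q=1, r=1: 0
p=1, q=0, r=0: 1
p=1, q=0, r=1: 0
p=1, q=1, r=0: 1
p=1, q=1, r=1: 1
Satisfying count = 5

5


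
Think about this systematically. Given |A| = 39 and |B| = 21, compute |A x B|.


The Cartesian product A x B contains all ordered pairs (a, b).
|A x B| = |A| * |B| = 39 * 21 = 819

819


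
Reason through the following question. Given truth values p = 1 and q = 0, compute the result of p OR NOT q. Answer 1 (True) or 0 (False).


p = 1, q = 0
Operation: p OR NOT q
Evaluate: 1 OR NOT 0 = 1

1


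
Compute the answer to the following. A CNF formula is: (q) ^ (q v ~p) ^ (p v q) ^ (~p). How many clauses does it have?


A CNF formula is a conjunction of clauses.
Clauses are separated by ^.
Counting the conjuncts: 4 clauses.

4


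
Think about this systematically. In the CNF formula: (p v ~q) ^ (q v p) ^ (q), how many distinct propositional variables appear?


Identify each variable that appears in the formula.
Variables found: p, q
Count = 2

2


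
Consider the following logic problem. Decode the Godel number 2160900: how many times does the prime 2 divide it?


Factorize 2160900 by dividing by 2 repeatedly.
Division steps: 2 divides 2160900 exactly 2 time(s).
Exponent of 2 = 2

2


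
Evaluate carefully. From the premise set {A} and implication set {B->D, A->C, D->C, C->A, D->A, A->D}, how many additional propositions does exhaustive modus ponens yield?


Initial facts: {A}
Apply modus ponens to closure:
  A and A->C  =>  C
  A and A->D  =>  D
Final known: {A, C, D}
New propositions: {C, D}
Count = 2

2


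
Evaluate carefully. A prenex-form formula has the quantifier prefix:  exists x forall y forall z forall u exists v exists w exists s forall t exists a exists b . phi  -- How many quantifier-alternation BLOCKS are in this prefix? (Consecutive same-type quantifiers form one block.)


Quantifier-type sequence: E A A A E E E A E E  (A=forall, E=exists)
Group into maximal same-type runs:
  Ex1 | Ax3 | Ex3 | Ax1 | Ex2
Number of blocks = 5

5


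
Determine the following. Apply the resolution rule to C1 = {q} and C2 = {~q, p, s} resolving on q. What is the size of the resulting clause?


Remove q from C1 and ~q from C2.
C1 remainder: {}
C2 remainder: {p, s}
Union (resolvent): {p, s}
Resolvent has 2 literal(s).

2


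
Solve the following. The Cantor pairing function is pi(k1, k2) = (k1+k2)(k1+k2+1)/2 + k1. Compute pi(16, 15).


k1 + k2 = 31
(k1+k2)(k1+k2+1)/2 = 31 * 32 / 2 = 496
pi = 496 + 16 = 512

512


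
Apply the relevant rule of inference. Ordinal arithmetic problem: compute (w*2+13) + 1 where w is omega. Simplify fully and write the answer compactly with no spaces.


Compute (w*2+13) + 1.
Ordinal + is associative but NOT commutative; for finite n>0, n + w = w but w + n stays w+n.
By associativity: (w*2+13) + 1 = w*2 + (13+1) = w*2+14.
Result = w*2+14

w*2+14


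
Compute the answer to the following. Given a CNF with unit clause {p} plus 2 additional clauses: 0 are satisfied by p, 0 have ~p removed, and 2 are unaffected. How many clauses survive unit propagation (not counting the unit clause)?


Satisfied (removed): 0
Shortened (remain): 0
Unchanged (remain): 2
Remaining = 0 + 2 = 2

2


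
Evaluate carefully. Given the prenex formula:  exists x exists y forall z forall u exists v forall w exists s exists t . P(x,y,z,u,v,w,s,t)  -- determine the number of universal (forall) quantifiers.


Quantifier prefix: exists x exists y forall z forall u exists v forall w exists s exists t
Mark each quantifier type:
  E E U U E U E E
Universal count = 3, Existential count = 5
Asked for universal (forall) quantifiers: 3

3


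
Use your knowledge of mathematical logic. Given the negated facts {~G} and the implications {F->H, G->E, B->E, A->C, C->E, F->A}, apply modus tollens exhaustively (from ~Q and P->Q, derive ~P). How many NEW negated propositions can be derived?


Initial negated facts: {~G}
Apply modus tollens to closure:
  (no implication fires)
Final negated: {~G}
New negations: {(none)}
Count = 0

0


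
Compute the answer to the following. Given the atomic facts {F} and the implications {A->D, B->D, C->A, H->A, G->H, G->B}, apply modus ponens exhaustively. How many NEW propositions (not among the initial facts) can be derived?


Initial facts: {F}
Apply modus ponens to closure:
  (no implication fires)
Final known: {F}
New propositions: {(none)}
Count = 0

0


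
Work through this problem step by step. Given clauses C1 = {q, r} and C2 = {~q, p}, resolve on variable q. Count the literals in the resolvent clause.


Remove q from C1 and ~q from C2.
C1 remainder: {r}
C2 remainder: {p}
Union (resolvent): {p, r}
Resolvent has 2 literal(s).

2


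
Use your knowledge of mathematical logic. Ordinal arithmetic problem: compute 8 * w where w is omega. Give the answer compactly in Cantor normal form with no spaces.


Compute 8 * w.
Ordinal * is associative and left-distributive over +, but NOT commutative; for finite n>1, n*w = w but w*n stays w*n.
For finite n>0, n * w = sup{n*k : k<w} = w. So 8 * w = w.
Result = w

w


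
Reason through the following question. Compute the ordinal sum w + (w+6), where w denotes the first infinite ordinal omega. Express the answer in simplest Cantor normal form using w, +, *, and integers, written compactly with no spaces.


Compute w + (w+6).
Ordinal + is associative but NOT commutative; for finite n>0, n + w = w but w + n stays w+n.
w + (w+6) = (w+w) + 6 = w*2+6.
Result = w*2+6

w*2+6


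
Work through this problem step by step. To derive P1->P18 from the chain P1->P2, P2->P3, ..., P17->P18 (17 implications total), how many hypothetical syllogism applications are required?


With 17 implications in a chain connecting 18 propositions:
P1->P2, P2->P3, ..., P17->P18
Steps needed = (number of implications) - 1 = 17 - 1 = 16

16


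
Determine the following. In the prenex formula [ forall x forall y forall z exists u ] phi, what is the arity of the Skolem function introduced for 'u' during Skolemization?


Quantifier prefix: forall x forall y forall z exists u
'u' is existentially quantified at position 4.
Universal variables preceding it: x, y, z
Skolem function arity = 3

3


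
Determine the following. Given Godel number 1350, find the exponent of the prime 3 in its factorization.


Factorize 1350 by dividing by 3 repeatedly.
Division steps: 3 divides 1350 exactly 3 time(s).
Exponent of 3 = 3

3


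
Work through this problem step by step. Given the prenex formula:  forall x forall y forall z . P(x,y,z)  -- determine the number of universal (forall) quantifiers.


Quantifier prefix: forall x forall y forall z
Mark each quantifier type:
  U U U
Universal count = 3, Existential count = 0
Asked for universal (forall) quantifiers: 3

3


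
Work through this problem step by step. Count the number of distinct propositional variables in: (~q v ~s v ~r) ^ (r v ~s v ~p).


Identify each variable that appears in the formula.
Variables found: p, q, r, s
Count = 4

4


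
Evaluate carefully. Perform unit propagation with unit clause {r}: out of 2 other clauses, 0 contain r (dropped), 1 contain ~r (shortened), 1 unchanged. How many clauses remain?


Satisfied (removed): 0
Shortened (remain): 1
Unchanged (remain): 1
Remaining = 1 + 1 = 2

2


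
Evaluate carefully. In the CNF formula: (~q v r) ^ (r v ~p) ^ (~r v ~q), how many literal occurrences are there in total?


Counting literals in each clause:
Clause 1: 2 literal(s)
Clause 2: 2 literal(s)
Clause 3: 2 literal(s)
Total = 6

6


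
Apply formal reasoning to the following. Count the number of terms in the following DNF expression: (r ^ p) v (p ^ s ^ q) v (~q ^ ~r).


A DNF formula is a disjunction of terms (conjunctions).
Terms are separated by v.
Counting the disjuncts: 3 terms.

3


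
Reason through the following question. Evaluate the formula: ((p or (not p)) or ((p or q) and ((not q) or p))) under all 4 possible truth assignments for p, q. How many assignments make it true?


Check all 4 assignments:
p=0, q=0: 1
p=0, q=1: 1
p=1, q=0: 1
p=1, q=1: 1
Count of True = 4

4


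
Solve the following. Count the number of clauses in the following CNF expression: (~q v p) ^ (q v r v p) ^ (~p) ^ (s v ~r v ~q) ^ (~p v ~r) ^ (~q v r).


A CNF formula is a conjunction of clauses.
Clauses are separated by ^.
Counting the conjuncts: 6 clauses.

6


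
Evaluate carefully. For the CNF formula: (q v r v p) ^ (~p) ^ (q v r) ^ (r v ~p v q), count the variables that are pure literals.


Check each variable for pure literal status:
p: mixed (not pure)
q: pure positive
r: pure positive
Pure literal count = 2

2


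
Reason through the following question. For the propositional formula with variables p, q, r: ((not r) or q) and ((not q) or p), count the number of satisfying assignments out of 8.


Evaluate all 8 assignments for p, q, r:
p=0, q=0, r=0: 1
p=0, q=0, r=1: 0
p=0, q=1, r=0: 0
p=0, q=1, r=1: 0
p=1, q=0, r=0: 1
p=1, q=0, r=1: 0
p=1, q=1, r=0: 1
p=1, q=1, r=1: 1
Satisfying count = 4

4


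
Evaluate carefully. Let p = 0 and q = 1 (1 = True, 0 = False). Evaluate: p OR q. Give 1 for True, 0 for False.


p = 0, q = 1
Operation: p OR q
Evaluate: 0 OR 1 = 1

1


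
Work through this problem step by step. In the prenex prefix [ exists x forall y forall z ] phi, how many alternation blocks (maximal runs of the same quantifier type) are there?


Quantifier-type sequence: E A A  (A=forall, E=exists)
Group into maximal same-type runs:
  Ex1 | Ax2
Number of blocks = 2

2


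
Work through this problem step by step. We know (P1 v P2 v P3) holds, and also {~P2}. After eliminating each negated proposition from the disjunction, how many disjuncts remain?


Original disjuncts (3): P1, P2, P3
Negated (eliminate): ~P2
Remaining disjuncts: P1, P3
Count = 3 - 1 = 2

2


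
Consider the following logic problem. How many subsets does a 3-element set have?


The power set of a set with n elements has 2^n elements.
|P(S)| = 2^3 = 8

8


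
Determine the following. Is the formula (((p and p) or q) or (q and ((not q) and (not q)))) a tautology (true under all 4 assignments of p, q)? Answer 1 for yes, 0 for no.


Check all 4 assignments:
p=0, q=0: 0
p=0, q=1: 1
p=1, q=0: 1
p=1, q=1: 1
Satisfying count = 3/4.
Tautology iff count = 4: no.

0


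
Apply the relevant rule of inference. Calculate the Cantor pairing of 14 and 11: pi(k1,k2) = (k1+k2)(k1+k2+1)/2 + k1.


k1 + k2 = 25
(k1+k2)(k1+k2+1)/2 = 25 * 26 / 2 = 325
pi = 325 + 14 = 339

339


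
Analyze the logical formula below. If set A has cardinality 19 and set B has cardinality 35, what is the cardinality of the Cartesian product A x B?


The Cartesian product A x B contains all ordered pairs (a, b).
|A x B| = |A| * |B| = 19 * 35 = 665

665


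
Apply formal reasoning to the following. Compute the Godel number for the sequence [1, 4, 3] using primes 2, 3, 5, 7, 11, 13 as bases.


Encode each element as an exponent of the corresponding prime:
  2^1 = 2
  3^4 = 81
  5^3 = 125
Product = 2 * 81 * 125 = 20250

20250


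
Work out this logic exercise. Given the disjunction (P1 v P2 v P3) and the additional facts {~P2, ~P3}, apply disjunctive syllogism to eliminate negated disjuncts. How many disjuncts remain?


Original disjuncts (3): P1, P2, P3
Negated (eliminate): ~P2, ~P3
Remaining disjuncts: P1
Count = 3 - 2 = 1

1


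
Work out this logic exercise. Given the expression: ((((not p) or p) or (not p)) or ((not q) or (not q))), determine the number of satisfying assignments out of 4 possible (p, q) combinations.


Check all 4 assignments:
p=0, q=0: 1
p=0, q=1: 1
p=1, q=0: 1
p=1, q=1: 1
Count of True = 4

4


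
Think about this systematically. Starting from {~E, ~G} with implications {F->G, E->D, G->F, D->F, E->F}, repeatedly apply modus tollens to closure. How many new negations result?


Initial negated facts: {~E, ~G}
Apply modus tollens to closure:
  ~G and F->G  =>  ~F
  ~F and D->F  =>  ~D
Final negated: {~D, ~E, ~F, ~G}
New negations: {~D, ~F}
Count = 2

2


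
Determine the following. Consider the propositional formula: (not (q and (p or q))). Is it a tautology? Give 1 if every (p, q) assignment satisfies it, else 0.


Check all 4 assignments:
p=0, q=0: 1
p=0, q=1: 0
p=1, q=0: 1
p=1, q=1: 0
Satisfying count = 2/4.
Tautology iff count = 4: no.

0


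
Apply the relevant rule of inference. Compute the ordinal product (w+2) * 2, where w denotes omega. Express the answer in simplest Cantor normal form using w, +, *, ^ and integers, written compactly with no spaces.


Compute (w+2) * 2.
Ordinal * is associative and left-distributive over +, but NOT commutative; for finite n>1, n*w = w but w*n stays w*n.
(w+2) * 2 = (w+2) repeated 2 times. Each intermediate +2 is absorbed by the following w; only the last survives: w*2+2.
Result = w*2+2

w*2+2


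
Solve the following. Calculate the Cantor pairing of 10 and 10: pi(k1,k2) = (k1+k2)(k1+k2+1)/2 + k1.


k1 + k2 = 20
(k1+k2)(k1+k2+1)/2 = 20 * 21 / 2 = 210
pi = 210 + 10 = 220

220


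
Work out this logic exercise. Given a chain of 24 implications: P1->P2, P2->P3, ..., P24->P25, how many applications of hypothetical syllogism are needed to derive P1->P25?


With 24 implications in a chain connecting 25 propositions:
P1->P2, P2->P3, ..., P24->P25
Steps needed = (number of implications) - 1 = 24 - 1 = 23

23


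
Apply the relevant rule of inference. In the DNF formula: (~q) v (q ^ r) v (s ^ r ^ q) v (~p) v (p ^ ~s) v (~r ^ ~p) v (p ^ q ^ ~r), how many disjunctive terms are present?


A DNF formula is a disjunction of terms (conjunctions).
Terms are separated by v.
Counting the disjuncts: 7 terms.

7


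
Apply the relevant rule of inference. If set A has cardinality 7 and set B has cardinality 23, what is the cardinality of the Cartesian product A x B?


The Cartesian product A x B contains all ordered pairs (a, b).
|A x B| = |A| * |B| = 7 * 23 = 161

161


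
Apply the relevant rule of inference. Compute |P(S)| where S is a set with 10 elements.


The power set of a set with n elements has 2^n elements.
|P(S)| = 2^10 = 1024

1024


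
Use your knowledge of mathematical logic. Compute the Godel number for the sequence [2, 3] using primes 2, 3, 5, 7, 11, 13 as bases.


Encode each element as an exponent of the corresponding prime:
  2^2 = 4
  3^3 = 27
Product = 4 * 27 = 108

108


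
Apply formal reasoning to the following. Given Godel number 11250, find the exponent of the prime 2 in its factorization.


Factorize 11250 by dividing by 2 repeatedly.
Division steps: 2 divides 11250 exactly 1 time(s).
Exponent of 2 = 1

1


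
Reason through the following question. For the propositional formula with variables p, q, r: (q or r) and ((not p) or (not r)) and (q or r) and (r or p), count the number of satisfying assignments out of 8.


Evaluate all 8 assignments for p, q, r:
p=0, q=0, r=0: 0
p=0, q=0, r=1: 1
p=0, q=1, r=0: 0
p=0, q=1, r=1: 1
p=1, q=0, r=0: 0
p=1, q=0, r=1: 0
p=1, q=1, r=0: 1
p=1, q=1, r=1: 0
Satisfying count = 3

3


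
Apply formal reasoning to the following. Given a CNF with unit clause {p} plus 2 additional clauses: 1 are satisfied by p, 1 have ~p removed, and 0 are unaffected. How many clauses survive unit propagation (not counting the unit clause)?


Satisfied (removed): 1
Shortened (remain): 1
Unchanged (remain): 0
Remaining = 1 + 0 = 1

1


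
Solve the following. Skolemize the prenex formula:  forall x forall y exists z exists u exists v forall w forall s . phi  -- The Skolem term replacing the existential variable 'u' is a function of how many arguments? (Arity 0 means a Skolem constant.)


Quantifier prefix: forall x forall y exists z exists u exists v forall w forall s
'u' is existentially quantified at position 4.
Universal variables preceding it: x, y
Skolem function arity = 2

2


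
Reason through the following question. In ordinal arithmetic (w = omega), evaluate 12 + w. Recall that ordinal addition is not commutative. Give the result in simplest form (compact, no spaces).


Compute 12 + w.
Ordinal + is associative but NOT commutative; for finite n>0, n + w = w but w + n stays w+n.
Any finite left addend is absorbed by w on the right: 12 + w = w.
Result = w

w


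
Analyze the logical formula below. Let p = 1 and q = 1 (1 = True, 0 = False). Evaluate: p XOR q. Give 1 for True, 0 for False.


p = 1, q = 1
Operation: p XOR q
Evaluate: 1 XOR 1 = 0

0


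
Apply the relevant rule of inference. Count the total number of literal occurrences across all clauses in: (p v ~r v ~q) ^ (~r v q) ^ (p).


Counting literals in each clause:
Clause 1: 3 literal(s)
Clause 2: 2 literal(s)
Clause 3: 1 literal(s)
Total = 6

6


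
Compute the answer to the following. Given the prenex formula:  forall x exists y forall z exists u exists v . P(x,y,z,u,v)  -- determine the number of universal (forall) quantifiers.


Quantifier prefix: forall x exists y forall z exists u exists v
Mark each quantifier type:
  U E U E E
Universal count = 2, Existential count = 3
Asked for universal (forall) quantifiers: 2

2


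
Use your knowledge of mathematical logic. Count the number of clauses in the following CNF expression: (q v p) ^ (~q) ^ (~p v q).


A CNF formula is a conjunction of clauses.
Clauses are separated by ^.
Counting the conjuncts: 3 clauses.

3


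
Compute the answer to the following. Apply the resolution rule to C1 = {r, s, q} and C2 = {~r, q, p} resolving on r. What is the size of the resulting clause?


Remove r from C1 and ~r from C2.
C1 remainder: {s, q}
C2 remainder: {q, p}
Union (resolvent): {p, q, s}
Resolvent has 3 literal(s).

3


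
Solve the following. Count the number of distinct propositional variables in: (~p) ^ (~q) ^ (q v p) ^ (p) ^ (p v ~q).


Identify each variable that appears in the formula.
Variables found: p, q
Count = 2

2


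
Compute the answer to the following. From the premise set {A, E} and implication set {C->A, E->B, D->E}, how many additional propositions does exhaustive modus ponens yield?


Initial facts: {A, E}
Apply modus ponens to closure:
  E and E->B  =>  B
Final known: {A, B, E}
New propositions: {B}
Count = 1

1


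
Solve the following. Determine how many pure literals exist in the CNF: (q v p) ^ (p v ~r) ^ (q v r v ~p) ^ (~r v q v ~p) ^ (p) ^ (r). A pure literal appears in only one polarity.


Check each variable for pure literal status:
p: mixed (not pure)
q: pure positive
r: mixed (not pure)
Pure literal count = 1

1


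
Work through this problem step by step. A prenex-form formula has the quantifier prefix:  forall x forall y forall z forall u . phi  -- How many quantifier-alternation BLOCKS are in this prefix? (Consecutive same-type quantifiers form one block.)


Quantifier-type sequence: A A A A  (A=forall, E=exists)
Group into maximal same-type runs:
  Ax4
Number of blocks = 1

1


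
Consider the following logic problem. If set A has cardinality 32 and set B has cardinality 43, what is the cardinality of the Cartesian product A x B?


The Cartesian product A x B contains all ordered pairs (a, b).
|A x B| = |A| * |B| = 32 * 43 = 1376

1376


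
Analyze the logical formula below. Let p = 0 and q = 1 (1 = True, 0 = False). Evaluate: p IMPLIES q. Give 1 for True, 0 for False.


p = 0, q = 1
Operation: p IMPLIES q
Evaluate: 0 IMPLIES 1 = 1

1


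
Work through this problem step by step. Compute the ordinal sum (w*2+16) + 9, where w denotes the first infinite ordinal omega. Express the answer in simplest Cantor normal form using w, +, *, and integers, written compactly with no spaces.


Compute (w*2+16) + 9.
Ordinal + is associative but NOT commutative; for finite n>0, n + w = w but w + n stays w+n.
By associativity: (w*2+16) + 9 = w*2 + (16+9) = w*2+25.
Result = w*2+25

w*2+25


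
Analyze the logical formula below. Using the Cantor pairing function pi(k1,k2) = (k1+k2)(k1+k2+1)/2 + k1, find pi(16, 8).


k1 + k2 = 24
(k1+k2)(k1+k2+1)/2 = 24 * 25 / 2 = 300
pi = 300 + 16 = 316

316


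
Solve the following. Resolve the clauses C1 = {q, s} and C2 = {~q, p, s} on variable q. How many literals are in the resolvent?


Remove q from C1 and ~q from C2.
C1 remainder: {s}
C2 remainder: {p, s}
Union (resolvent): {p, s}
Resolvent has 2 literal(s).

2


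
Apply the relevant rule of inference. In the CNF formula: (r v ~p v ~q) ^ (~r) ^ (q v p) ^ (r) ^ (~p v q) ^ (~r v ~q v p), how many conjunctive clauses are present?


A CNF formula is a conjunction of clauses.
Clauses are separated by ^.
Counting the conjuncts: 6 clauses.

6


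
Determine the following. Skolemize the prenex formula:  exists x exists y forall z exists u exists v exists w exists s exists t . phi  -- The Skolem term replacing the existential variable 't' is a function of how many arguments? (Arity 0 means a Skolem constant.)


Quantifier prefix: exists x exists y forall z exists u exists v exists w exists s exists t
't' is existentially quantified at position 8.
Universal variables preceding it: z
Skolem function arity = 1

1


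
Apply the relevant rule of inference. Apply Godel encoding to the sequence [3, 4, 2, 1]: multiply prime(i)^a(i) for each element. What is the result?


Encode each element as an exponent of the corresponding prime:
  2^3 = 8
  3^4 = 81
  5^2 = 25
  7^1 = 7
Product = 8 * 81 * 25 * 7 = 113400

113400
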